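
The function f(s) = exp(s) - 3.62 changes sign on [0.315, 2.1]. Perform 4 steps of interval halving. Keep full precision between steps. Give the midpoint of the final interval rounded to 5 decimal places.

f(0.315000) = -2.249741, f(2.100000) = 4.546170 (opposite signs)
step 1: m = 1.207500, f(m) = -0.274889 < 0 → root in [1.207500, 2.100000]
step 2: m = 1.653750, f(m) = 1.606543 > 0 → root in [1.207500, 1.653750]
step 3: m = 1.430625, f(m) = 0.561312 > 0 → root in [1.207500, 1.430625]
step 4: m = 1.319063, f(m) = 0.119914 > 0 → root in [1.207500, 1.319063]
Midpoint of [1.207500, 1.319063] = 1.263281

1.26328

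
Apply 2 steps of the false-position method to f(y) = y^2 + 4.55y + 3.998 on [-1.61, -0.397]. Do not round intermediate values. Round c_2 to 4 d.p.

f(-1.610000) = -0.735400, f(-0.397000) = 2.349259
step 1: c = -1.320814, f(c) = -0.267154 < 0 → new bracket [-1.320814, -0.397000]
step 2: c = -1.226486, f(c) = -0.078244 < 0 → new bracket [-1.226486, -0.397000]

-1.2265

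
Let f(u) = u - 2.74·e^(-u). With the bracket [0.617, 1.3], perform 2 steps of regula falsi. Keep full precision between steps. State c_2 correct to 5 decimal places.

1.00686

f(0.617000) = -0.861396, f(1.300000) = 0.553263
step 1: c = 1.032884, f(c) = 0.057501 > 0 → new bracket [0.617000, 1.032884]
step 2: c = 1.006859, f(c) = 0.005760 > 0 → new bracket [0.617000, 1.006859]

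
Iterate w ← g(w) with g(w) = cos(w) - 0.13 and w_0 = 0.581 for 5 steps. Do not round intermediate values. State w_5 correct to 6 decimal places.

0.666575

w_1 = g(0.581000) = 0.705914
w_2 = g(0.705914) = 0.631019
w_3 = g(0.631019) = 0.677427
w_4 = g(0.677427) = 0.649188
w_5 = g(0.649188) = 0.666575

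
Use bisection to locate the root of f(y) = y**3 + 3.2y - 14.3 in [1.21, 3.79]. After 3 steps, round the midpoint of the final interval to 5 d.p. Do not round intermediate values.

2.01625

f(1.210000) = -8.656439, f(3.790000) = 52.267939 (opposite signs)
step 1: m = 2.500000, f(m) = 9.325000 > 0 → root in [1.210000, 2.500000]
step 2: m = 1.855000, f(m) = -1.980899 < 0 → root in [1.855000, 2.500000]
step 3: m = 2.177500, f(m) = 2.992630 > 0 → root in [1.855000, 2.177500]
Midpoint of [1.855000, 2.177500] = 2.016250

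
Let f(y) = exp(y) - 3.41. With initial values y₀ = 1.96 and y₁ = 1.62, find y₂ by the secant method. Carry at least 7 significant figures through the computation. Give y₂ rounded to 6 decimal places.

Secant update: y_(k+1) = y_k − f(y_k)·(y_k − y_(k-1))/(f(y_k) − f(y_(k-1))).
f(y_0) = 3.689327, f(y_1) = 1.643090
y_2 = 1.620000 - (1.643090)·(1.620000 - 1.960000)/(1.643090 - (3.689327)) = 1.346986; f(y_2) = 0.435818

1.346986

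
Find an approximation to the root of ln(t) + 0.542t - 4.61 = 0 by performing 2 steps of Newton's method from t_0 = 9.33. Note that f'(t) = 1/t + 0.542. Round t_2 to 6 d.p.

Newton update: t ← t − f(t)/f'(t).
t_0 = 9.330000: f = 2.680095, f' = 0.649181 → t_1 = 9.330000 - (2.680095)/(0.649181) = 5.201576
t_1 = 5.201576: f = -0.141784, f' = 0.734249 → t_2 = 5.201576 - (-0.141784)/(0.734249) = 5.394677

5.394677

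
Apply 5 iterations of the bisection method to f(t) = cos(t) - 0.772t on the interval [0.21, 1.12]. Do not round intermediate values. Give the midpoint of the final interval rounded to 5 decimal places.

0.84984

f(0.210000) = 0.815911, f(1.120000) = -0.428958 (opposite signs)
step 1: m = 0.665000, f(m) = 0.273537 > 0 → root in [0.665000, 1.120000]
step 2: m = 0.892500, f(m) = -0.061543 < 0 → root in [0.665000, 0.892500]
step 3: m = 0.778750, f(m) = 0.110597 > 0 → root in [0.778750, 0.892500]
step 4: m = 0.835625, f(m) = 0.025612 > 0 → root in [0.835625, 0.892500]
step 5: m = 0.864063, f(m) = -0.017703 < 0 → root in [0.835625, 0.864063]
Midpoint of [0.835625, 0.864063] = 0.849844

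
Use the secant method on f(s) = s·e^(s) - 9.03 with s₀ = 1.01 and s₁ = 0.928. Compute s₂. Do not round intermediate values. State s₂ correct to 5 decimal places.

2.21515

Secant update: s_(k+1) = s_k − f(s_k)·(s_k − s_(k-1))/(f(s_k) − f(s_(k-1))).
f(s_0) = -6.256943, f(s_1) = -6.682675
s_2 = 0.928000 - (-6.682675)·(0.928000 - 1.010000)/(-6.682675 - (-6.256943)) = 2.215147; f(s_2) = 11.266841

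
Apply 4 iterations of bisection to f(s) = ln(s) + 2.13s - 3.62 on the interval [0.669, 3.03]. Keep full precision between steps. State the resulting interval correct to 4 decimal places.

[1.4068, 1.5544]

f(0.669000) = -2.597001, f(3.030000) = 3.942463 (opposite signs)
step 1: m = 1.849500, f(m) = 0.934350 > 0 → root in [0.669000, 1.849500]
step 2: m = 1.259250, f(m) = -0.707281 < 0 → root in [1.259250, 1.849500]
step 3: m = 1.554375, f(m) = 0.131892 > 0 → root in [1.259250, 1.554375]
step 4: m = 1.406813, f(m) = -0.282163 < 0 → root in [1.406813, 1.554375]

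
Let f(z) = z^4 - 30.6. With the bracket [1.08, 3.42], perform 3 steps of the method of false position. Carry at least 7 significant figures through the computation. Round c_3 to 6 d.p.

f(1.080000) = -29.239511, f(3.420000) = 106.205773
step 1: c = 1.585152, f(c) = -24.286304 < 0 → new bracket [1.585152, 3.420000]
step 2: c = 1.926642, f(c) = -16.821445 < 0 → new bracket [1.926642, 3.420000]
step 3: c = 2.130828, f(c) = -9.984529 < 0 → new bracket [2.130828, 3.420000]

2.130828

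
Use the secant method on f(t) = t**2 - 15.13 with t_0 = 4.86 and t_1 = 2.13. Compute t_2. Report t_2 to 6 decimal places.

f(t_0) = 8.489600, f(t_1) = -10.593100
t_2 = 2.130000 - (-10.593100)·(2.130000 - 4.860000)/(-10.593100 - (8.489600)) = 3.645465; f(t_2) = -1.840585

3.645465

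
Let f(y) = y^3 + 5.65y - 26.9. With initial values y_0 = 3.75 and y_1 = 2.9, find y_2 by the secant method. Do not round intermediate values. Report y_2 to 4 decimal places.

f(y_0) = 47.021875, f(y_1) = 13.874000
y_2 = 2.900000 - (13.874000)·(2.900000 - 3.750000)/(13.874000 - (47.021875)) = 2.544234; f(y_2) = 3.944061

2.5442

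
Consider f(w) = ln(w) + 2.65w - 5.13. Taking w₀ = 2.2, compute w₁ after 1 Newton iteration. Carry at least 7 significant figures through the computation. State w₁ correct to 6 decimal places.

Newton update: w ← w − f(w)/f'(w).
f'(w) = 1/w + 2.65
w_0 = 2.200000: f = 1.488457, f' = 3.104545 → w_1 = 2.200000 - (1.488457)/(3.104545) = 1.720555

1.720555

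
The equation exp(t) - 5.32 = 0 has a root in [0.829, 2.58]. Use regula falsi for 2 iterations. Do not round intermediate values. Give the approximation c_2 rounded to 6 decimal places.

f(0.829000) = -3.028973, f(2.580000) = 7.877138
step 1: c = 1.315308, f(c) = -1.594101 < 0 → new bracket [1.315308, 2.580000]
step 2: c = 1.528168, f(c) = -0.710276 < 0 → new bracket [1.528168, 2.580000]

1.528168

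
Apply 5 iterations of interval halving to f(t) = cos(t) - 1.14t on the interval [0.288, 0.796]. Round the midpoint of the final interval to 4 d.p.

f(0.288000) = 0.630494, f(0.796000) = -0.207869 (opposite signs)
step 1: m = 0.542000, f(m) = 0.238799 > 0 → root in [0.542000, 0.796000]
step 2: m = 0.669000, f(m) = 0.021782 > 0 → root in [0.669000, 0.796000]
step 3: m = 0.732500, f(m) = -0.091545 < 0 → root in [0.669000, 0.732500]
step 4: m = 0.700750, f(m) = -0.034496 < 0 → root in [0.669000, 0.700750]
step 5: m = 0.684875, f(m) = -0.006259 < 0 → root in [0.669000, 0.684875]
Midpoint of [0.669000, 0.684875] = 0.676937

0.6769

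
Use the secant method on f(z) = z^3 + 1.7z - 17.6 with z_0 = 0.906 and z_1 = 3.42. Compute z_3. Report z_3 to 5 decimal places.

f(z_0) = -15.316123, f(z_1) = 28.215688
z_2 = 3.420000 - (28.215688)·(3.420000 - 0.906000)/(28.215688 - (-15.316123)) = 1.790519; f(z_2) = -8.815784
z_3 = 1.790519 - (-8.815784)·(1.790519 - 3.420000)/(-8.815784 - (28.215688)) = 2.178437; f(z_3) = -3.558698

2.17844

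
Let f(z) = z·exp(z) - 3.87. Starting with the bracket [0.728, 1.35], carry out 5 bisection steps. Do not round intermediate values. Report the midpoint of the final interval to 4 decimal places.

1.1848

f(0.728000) = -2.362360, f(1.350000) = 1.337524 (opposite signs)
step 1: m = 1.039000, f(m) = -0.933382 < 0 → root in [1.039000, 1.350000]
step 2: m = 1.194500, f(m) = 0.074127 > 0 → root in [1.039000, 1.194500]
step 3: m = 1.116750, f(m) = -0.458430 < 0 → root in [1.116750, 1.194500]
step 4: m = 1.155625, f(m) = -0.199726 < 0 → root in [1.155625, 1.194500]
step 5: m = 1.175063, f(m) = -0.064742 < 0 → root in [1.175063, 1.194500]
Midpoint of [1.175063, 1.194500] = 1.184781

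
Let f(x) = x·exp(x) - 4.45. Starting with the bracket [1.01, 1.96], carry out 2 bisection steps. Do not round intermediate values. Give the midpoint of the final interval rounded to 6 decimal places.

f(1.010000) = -1.676943, f(1.960000) = 9.464681 (opposite signs)
step 1: m = 1.485000, f(m) = 2.106224 > 0 → root in [1.010000, 1.485000]
step 2: m = 1.247500, f(m) = -0.106669 < 0 → root in [1.247500, 1.485000]
Midpoint of [1.247500, 1.485000] = 1.366250

1.366250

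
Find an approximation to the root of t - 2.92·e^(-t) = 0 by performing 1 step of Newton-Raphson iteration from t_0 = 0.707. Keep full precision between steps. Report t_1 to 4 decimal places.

1.0074

f'(t) = 1 + 2.92·e^(-t)
t_0 = 0.707000: f = -0.732914, f' = 2.439914 → t_1 = 0.707000 - (-0.732914)/(2.439914) = 1.007385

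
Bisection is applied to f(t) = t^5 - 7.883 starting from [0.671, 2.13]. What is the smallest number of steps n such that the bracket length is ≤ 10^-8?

28

Initial width b − a = 2.13 − 0.671 = 1.459000.
After n steps the width is (b−a)/2^n; need (b−a)/2^n ≤ 10^-8.
So n ≥ log₂(1.459000/10^-8) = log₂(145900000.0000) ≈ 27.1204.
Hence n = 28.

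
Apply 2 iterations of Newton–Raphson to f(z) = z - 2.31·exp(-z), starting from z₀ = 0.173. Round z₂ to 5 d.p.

0.91507

Newton update: z ← z − f(z)/f'(z).
f'(z) = 1 + 2.31·exp(-z)
z_0 = 0.173000: f = -1.770028, f' = 2.943028 → z_1 = 0.173000 - (-1.770028)/(2.943028) = 0.774431
z_1 = 0.774431: f = -0.290401, f' = 2.064832 → z_2 = 0.774431 - (-0.290401)/(2.064832) = 0.915072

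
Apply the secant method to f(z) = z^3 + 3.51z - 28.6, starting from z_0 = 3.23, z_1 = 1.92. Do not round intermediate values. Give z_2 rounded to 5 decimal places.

f(z_0) = 16.435567, f(z_1) = -14.782912
z_2 = 1.920000 - (-14.782912)·(1.920000 - 3.230000)/(-14.782912 - (16.435567)) = 2.540325; f(z_2) = -3.290096

2.54033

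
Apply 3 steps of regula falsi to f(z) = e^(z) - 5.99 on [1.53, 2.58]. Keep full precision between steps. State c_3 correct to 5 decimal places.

False-position update: c = (a·f(b) − b·f(a))/(f(b) − f(a)); replace the endpoint whose sign matches f(c).
f(1.530000) = -1.371823, f(2.580000) = 7.207138
step 1: c = 1.697901, f(c) = -0.527532 < 0 → new bracket [1.697901, 2.580000]
step 2: c = 1.758063, f(c) = -0.188810 < 0 → new bracket [1.758063, 2.580000]
step 3: c = 1.779046, f(c) = -0.065797 < 0 → new bracket [1.779046, 2.580000]

1.77905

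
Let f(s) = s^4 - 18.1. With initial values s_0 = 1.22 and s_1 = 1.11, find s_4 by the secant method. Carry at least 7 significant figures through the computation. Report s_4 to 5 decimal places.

1.52474

f(s_0) = -15.884665, f(s_1) = -16.581930
s_2 = 1.110000 - (-16.581930)·(1.110000 - 1.220000)/(-16.581930 - (-15.884665)) = 3.725956; f(s_2) = 174.630671
s_3 = 3.725956 - (174.630671)·(3.725956 - 1.110000)/(174.630671 - (-16.581930)) = 1.336855; f(s_3) = -14.905980
s_4 = 1.336855 - (-14.905980)·(1.336855 - 3.725956)/(-14.905980 - (174.630671)) = 1.524744; f(s_4) = -12.695092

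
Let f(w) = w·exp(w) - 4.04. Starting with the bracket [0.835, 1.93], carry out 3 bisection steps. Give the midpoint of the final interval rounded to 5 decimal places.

1.17719

f(0.835000) = -2.115480, f(1.930000) = 9.256755 (opposite signs)
step 1: m = 1.382500, f(m) = 1.469057 > 0 → root in [0.835000, 1.382500]
step 2: m = 1.108750, f(m) = -0.679858 < 0 → root in [1.108750, 1.382500]
step 3: m = 1.245625, f(m) = 0.288679 > 0 → root in [1.108750, 1.245625]
Midpoint of [1.108750, 1.245625] = 1.177188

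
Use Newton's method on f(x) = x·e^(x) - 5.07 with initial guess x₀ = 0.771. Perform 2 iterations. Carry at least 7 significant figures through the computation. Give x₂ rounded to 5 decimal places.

1.39829

f'(x) = (x + 1)·e^(x)
x_0 = 0.771000: f = -3.403154, f' = 3.828773 → x_1 = 0.771000 - (-3.403154)/(3.828773) = 1.659837
x_1 = 1.659837: f = 3.658173, f' = 13.986626 → x_2 = 1.659837 - (3.658173)/(13.986626) = 1.398289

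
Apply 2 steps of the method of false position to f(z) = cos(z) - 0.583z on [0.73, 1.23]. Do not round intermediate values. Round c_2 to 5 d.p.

f(0.730000) = 0.319584, f(1.230000) = -0.382852
step 1: c = 0.957483, f(c) = 0.017368 > 0 → new bracket [0.957483, 1.230000]
step 2: c = 0.969309, f(c) = 0.000762 > 0 → new bracket [0.969309, 1.230000]

0.96931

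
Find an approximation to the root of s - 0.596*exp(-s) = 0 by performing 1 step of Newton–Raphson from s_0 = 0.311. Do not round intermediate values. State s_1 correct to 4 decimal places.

f'(s) = 1 + 0.596*exp(-s)
s_0 = 0.311000: f = -0.125697, f' = 1.436697 → s_1 = 0.311000 - (-0.125697)/(1.436697) = 0.398491

0.3985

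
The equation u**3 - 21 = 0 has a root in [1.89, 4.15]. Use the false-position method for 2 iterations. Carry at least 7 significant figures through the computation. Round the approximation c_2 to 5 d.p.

False-position update: c = (a·f(b) − b·f(a))/(f(b) − f(a)); replace the endpoint whose sign matches f(c).
f(1.890000) = -14.248731, f(4.150000) = 50.473375
step 1: c = 2.387545, f(c) = -7.390115 < 0 → new bracket [2.387545, 4.150000]
step 2: c = 2.612639, f(c) = -3.166434 < 0 → new bracket [2.612639, 4.150000]

2.61264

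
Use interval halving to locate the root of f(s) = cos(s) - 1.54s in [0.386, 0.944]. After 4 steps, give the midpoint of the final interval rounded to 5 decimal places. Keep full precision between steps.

0.54294

f(0.386000) = 0.331982, f(0.944000) = -0.867207 (opposite signs)
step 1: m = 0.665000, f(m) = -0.237183 < 0 → root in [0.386000, 0.665000]
step 2: m = 0.525500, f(m) = 0.055803 > 0 → root in [0.525500, 0.665000]
step 3: m = 0.595250, f(m) = -0.088677 < 0 → root in [0.525500, 0.595250]
step 4: m = 0.560375, f(m) = -0.015922 < 0 → root in [0.525500, 0.560375]
Midpoint of [0.525500, 0.560375] = 0.542938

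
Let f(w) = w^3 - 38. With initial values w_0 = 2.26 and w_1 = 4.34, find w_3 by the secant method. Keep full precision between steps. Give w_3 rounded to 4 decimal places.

3.2810

f(w_0) = -26.456824, f(w_1) = 43.746504
w_2 = 4.340000 - (43.746504)·(4.340000 - 2.260000)/(43.746504 - (-26.456824)) = 3.043869; f(w_2) = -9.798140
w_3 = 3.043869 - (-9.798140)·(3.043869 - 4.340000)/(-9.798140 - (43.746504)) = 3.281048; f(w_3) = -2.678615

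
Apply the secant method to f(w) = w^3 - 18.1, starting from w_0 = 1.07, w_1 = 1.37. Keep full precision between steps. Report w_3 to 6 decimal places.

1.857925

Secant update: w_(k+1) = w_k − f(w_k)·(w_k − w_(k-1))/(f(w_k) − f(w_(k-1))).
f(w_0) = -16.874957, f(w_1) = -15.528647
w_2 = 1.370000 - (-15.528647)·(1.370000 - 1.070000)/(-15.528647 - (-16.874957)) = 4.830269; f(w_2) = 94.597380
w_3 = 4.830269 - (94.597380)·(4.830269 - 1.370000)/(94.597380 - (-15.528647)) = 1.857925; f(w_3) = -11.686652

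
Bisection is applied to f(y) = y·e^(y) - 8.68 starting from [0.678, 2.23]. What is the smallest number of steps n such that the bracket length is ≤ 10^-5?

Initial width b − a = 2.23 − 0.678 = 1.552000.
After n steps the width is (b−a)/2^n; need (b−a)/2^n ≤ 10^-5.
So n ≥ log₂(1.552000/10^-5) = log₂(155200.0000) ≈ 17.2438.
Hence n = 18.

18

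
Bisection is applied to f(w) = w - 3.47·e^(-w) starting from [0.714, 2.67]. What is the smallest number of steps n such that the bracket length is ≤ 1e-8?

28

Initial width b − a = 2.67 − 0.714 = 1.956000.
After n steps the width is (b−a)/2^n; need (b−a)/2^n ≤ 1e-8.
So n ≥ log₂(1.956000/1e-8) = log₂(195600000.0000) ≈ 27.5433.
Hence n = 28.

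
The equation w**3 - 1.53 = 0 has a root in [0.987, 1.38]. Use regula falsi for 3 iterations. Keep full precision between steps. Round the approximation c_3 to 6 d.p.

1.151333

False-position update: c = (a·f(b) − b·f(a))/(f(b) − f(a)); replace the endpoint whose sign matches f(c).
f(0.987000) = -0.568495, f(1.380000) = 1.098072
step 1: c = 1.121059, f(c) = -0.121082 < 0 → new bracket [1.121059, 1.380000]
step 2: c = 1.146776, f(c) = -0.021879 < 0 → new bracket [1.146776, 1.380000]
step 3: c = 1.151333, f(c) = -0.003832 < 0 → new bracket [1.151333, 1.380000]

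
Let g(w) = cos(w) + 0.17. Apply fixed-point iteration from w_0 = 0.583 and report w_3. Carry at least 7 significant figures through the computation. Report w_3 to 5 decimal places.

w_1 = g(0.583000) = 1.004815
w_2 = g(1.004815) = 0.706245
w_3 = g(0.706245) = 0.930804

0.93080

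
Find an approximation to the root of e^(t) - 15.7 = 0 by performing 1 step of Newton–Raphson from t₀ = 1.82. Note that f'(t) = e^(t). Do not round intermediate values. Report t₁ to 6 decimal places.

3.363804

Newton update: t ← t − f(t)/f'(t).
t_0 = 1.820000: f = -9.528142, f' = 6.171858 → t_1 = 1.820000 - (-9.528142)/(6.171858) = 3.363804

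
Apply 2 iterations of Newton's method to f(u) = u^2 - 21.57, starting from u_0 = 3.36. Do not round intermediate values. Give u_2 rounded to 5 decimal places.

4.65051

Newton update: u ← u − f(u)/f'(u).
f'(u) = 2u
u_0 = 3.360000: f = -10.280400, f' = 6.720000 → u_1 = 3.360000 - (-10.280400)/(6.720000) = 4.889821
u_1 = 4.889821: f = 2.340354, f' = 9.779643 → u_2 = 4.889821 - (2.340354)/(9.779643) = 4.650513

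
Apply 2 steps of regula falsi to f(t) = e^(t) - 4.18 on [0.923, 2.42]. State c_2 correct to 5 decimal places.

False-position update: c = (a·f(b) − b·f(a))/(f(b) − f(a)); replace the endpoint whose sign matches f(c).
f(0.923000) = -1.663170, f(2.420000) = 7.065859
step 1: c = 1.208228, f(c) = -0.832452 < 0 → new bracket [1.208228, 2.420000]
step 2: c = 1.335944, f(c) = -0.376414 < 0 → new bracket [1.335944, 2.420000]

1.33594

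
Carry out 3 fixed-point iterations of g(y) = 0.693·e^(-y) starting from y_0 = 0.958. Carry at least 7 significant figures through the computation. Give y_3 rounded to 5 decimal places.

0.40741

y_1 = g(0.958000) = 0.265876
y_2 = g(0.265876) = 0.531208
y_3 = g(0.531208) = 0.407411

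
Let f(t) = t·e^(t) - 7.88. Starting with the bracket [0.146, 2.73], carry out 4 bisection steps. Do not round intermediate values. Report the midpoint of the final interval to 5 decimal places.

1.51875

f(0.146000) = -7.711049, f(2.730000) = 33.978782 (opposite signs)
step 1: m = 1.438000, f(m) = -1.822766 < 0 → root in [1.438000, 2.730000]
step 2: m = 2.084000, f(m) = 8.868172 > 0 → root in [1.438000, 2.084000]
step 3: m = 1.761000, f(m) = 2.365943 > 0 → root in [1.438000, 1.761000]
step 4: m = 1.599500, f(m) = 0.038415 > 0 → root in [1.438000, 1.599500]
Midpoint of [1.438000, 1.599500] = 1.518750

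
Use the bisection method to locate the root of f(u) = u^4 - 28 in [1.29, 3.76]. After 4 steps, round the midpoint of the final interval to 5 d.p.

2.29344

f(1.290000) = -25.230771, f(3.760000) = 171.871734 (opposite signs)
step 1: m = 2.525000, f(m) = 12.648594 > 0 → root in [1.290000, 2.525000]
step 2: m = 1.907500, f(m) = -14.760908 < 0 → root in [1.907500, 2.525000]
step 3: m = 2.216250, f(m) = -3.874574 < 0 → root in [2.216250, 2.525000]
step 4: m = 2.370625, f(m) = 3.582859 > 0 → root in [2.216250, 2.370625]
Midpoint of [2.216250, 2.370625] = 2.293438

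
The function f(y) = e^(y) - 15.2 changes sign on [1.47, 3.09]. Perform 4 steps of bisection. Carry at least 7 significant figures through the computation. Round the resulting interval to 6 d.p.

f(1.470000) = -10.850765, f(3.090000) = 6.777078 (opposite signs)
step 1: m = 2.280000, f(m) = -5.423320 < 0 → root in [2.280000, 3.090000]
step 2: m = 2.685000, f(m) = -0.541799 < 0 → root in [2.685000, 3.090000]
step 3: m = 2.887500, f(m) = 2.748383 > 0 → root in [2.685000, 2.887500]
step 4: m = 2.786250, f(m) = 1.020080 > 0 → root in [2.685000, 2.786250]

[2.685000, 2.786250]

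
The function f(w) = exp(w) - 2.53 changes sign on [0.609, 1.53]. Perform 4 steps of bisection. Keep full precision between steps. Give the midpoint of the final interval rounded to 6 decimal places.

0.925594

f(0.609000) = -0.691408, f(1.530000) = 2.088177 (opposite signs)
step 1: m = 1.069500, f(m) = 0.383922 > 0 → root in [0.609000, 1.069500]
step 2: m = 0.839250, f(m) = -0.215370 < 0 → root in [0.839250, 1.069500]
step 3: m = 0.954375, f(m) = 0.067047 > 0 → root in [0.839250, 0.954375]
step 4: m = 0.896813, f(m) = -0.078224 < 0 → root in [0.896813, 0.954375]
Midpoint of [0.896813, 0.954375] = 0.925594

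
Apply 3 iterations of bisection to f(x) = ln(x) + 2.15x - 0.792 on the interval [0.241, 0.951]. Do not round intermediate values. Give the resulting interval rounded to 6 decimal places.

f(0.241000) = -1.696808, f(0.951000) = 1.202409 (opposite signs)
step 1: m = 0.596000, f(m) = -0.028115 < 0 → root in [0.596000, 0.951000]
step 2: m = 0.773500, f(m) = 0.614195 > 0 → root in [0.596000, 0.773500]
step 3: m = 0.684750, f(m) = 0.301511 > 0 → root in [0.596000, 0.684750]

[0.596000, 0.684750]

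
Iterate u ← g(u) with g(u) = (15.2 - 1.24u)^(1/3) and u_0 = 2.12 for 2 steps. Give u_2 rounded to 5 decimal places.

2.30940

u_1 = g(2.120000) = 2.325192
u_2 = g(2.325192) = 2.309398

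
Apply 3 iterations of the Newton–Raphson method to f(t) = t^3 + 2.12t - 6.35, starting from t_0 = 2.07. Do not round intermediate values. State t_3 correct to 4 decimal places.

f'(t) = 3t^2 + 2.12
t_0 = 2.070000: f = 6.908143, f' = 14.974700 → t_1 = 2.070000 - (6.908143)/(14.974700) = 1.608679
t_1 = 1.608679: f = 1.223417, f' = 9.883545 → t_2 = 1.608679 - (1.223417)/(9.883545) = 1.484896
t_2 = 1.484896: f = 0.072049, f' = 8.734747 → t_3 = 1.484896 - (0.072049)/(8.734747) = 1.476647

1.4766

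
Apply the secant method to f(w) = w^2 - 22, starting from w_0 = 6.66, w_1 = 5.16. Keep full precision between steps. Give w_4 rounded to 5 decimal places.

4.69045

Secant update: w_(k+1) = w_k − f(w_k)·(w_k − w_(k-1))/(f(w_k) − f(w_(k-1))).
f(w_0) = 22.355600, f(w_1) = 4.625600
w_2 = 5.160000 - (4.625600)·(5.160000 - 6.660000)/(4.625600 - (22.355600)) = 4.768663; f(w_2) = 0.740150
w_3 = 4.768663 - (0.740150)·(4.768663 - 5.160000)/(0.740150 - (4.625600)) = 4.694117; f(w_3) = 0.034730
w_4 = 4.694117 - (0.034730)·(4.694117 - 4.768663)/(0.034730 - (0.740150)) = 4.690446; f(w_4) = 0.000287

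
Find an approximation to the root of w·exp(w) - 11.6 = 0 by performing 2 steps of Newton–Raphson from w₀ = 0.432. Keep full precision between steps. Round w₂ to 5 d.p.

4.55408

f'(w) = (w + 1)·exp(w)
w_0 = 0.432000: f = -10.934575, f' = 2.205760 → w_1 = 0.432000 - (-10.934575)/(2.205760) = 5.389283
w_1 = 5.389283: f = 1168.901880, f' = 1399.548079 → w_2 = 5.389283 - (1168.901880)/(1399.548079) = 4.554083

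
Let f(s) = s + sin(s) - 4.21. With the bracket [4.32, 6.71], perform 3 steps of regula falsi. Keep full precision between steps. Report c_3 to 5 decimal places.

5.10623

f(4.320000) = -0.813998, f(6.710000) = 2.913973
step 1: c = 4.841854, f(c) = -0.359777 < 0 → new bracket [4.841854, 6.710000]
step 2: c = 5.047159, f(c) = -0.107328 < 0 → new bracket [5.047159, 6.710000]
step 3: c = 5.106229, f(c) = -0.027214 < 0 → new bracket [5.106229, 6.710000]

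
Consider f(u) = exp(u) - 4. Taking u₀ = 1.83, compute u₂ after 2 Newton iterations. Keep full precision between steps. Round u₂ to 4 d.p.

1.3898

Newton update: u ← u − f(u)/f'(u).
f'(u) = exp(u)
u_0 = 1.830000: f = 2.233887, f' = 6.233887 → u_1 = 1.830000 - (2.233887)/(6.233887) = 1.471654
u_1 = 1.471654: f = 0.356436, f' = 4.356436 → u_2 = 1.471654 - (0.356436)/(4.356436) = 1.389836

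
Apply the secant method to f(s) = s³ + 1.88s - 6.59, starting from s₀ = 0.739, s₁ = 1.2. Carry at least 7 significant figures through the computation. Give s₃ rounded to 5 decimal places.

1.50751

f(s_0) = -4.797097, f(s_1) = -2.606000
s_2 = 1.200000 - (-2.606000)·(1.200000 - 0.739000)/(-2.606000 - (-4.797097)) = 1.748294; f(s_2) = 2.040514
s_3 = 1.748294 - (2.040514)·(1.748294 - 1.200000)/(2.040514 - (-2.606000)) = 1.507511; f(s_3) = -0.329924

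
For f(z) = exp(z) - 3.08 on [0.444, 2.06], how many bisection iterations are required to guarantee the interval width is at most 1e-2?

Initial width b − a = 2.06 − 0.444 = 1.616000.
After n steps the width is (b−a)/2^n; need (b−a)/2^n ≤ 1e-2.
So n ≥ log₂(1.616000/1e-2) = log₂(161.6000) ≈ 7.3363.
Hence n = 8.

8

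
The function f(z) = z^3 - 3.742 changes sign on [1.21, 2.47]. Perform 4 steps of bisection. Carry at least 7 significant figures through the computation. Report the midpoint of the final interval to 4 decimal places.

f(1.210000) = -1.970439, f(2.470000) = 11.327223 (opposite signs)
step 1: m = 1.840000, f(m) = 2.487504 > 0 → root in [1.210000, 1.840000]
step 2: m = 1.525000, f(m) = -0.195422 < 0 → root in [1.525000, 1.840000]
step 3: m = 1.682500, f(m) = 1.020832 > 0 → root in [1.525000, 1.682500]
step 4: m = 1.603750, f(m) = 0.382868 > 0 → root in [1.525000, 1.603750]
Midpoint of [1.525000, 1.603750] = 1.564375

1.5644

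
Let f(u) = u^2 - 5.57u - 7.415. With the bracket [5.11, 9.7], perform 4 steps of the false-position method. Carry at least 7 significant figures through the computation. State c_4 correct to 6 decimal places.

6.668067

f(5.110000) = -9.765600, f(9.700000) = 32.646000
step 1: c = 6.166883, f(c) = -3.734092 < 0 → new bracket [6.166883, 9.700000]
step 2: c = 6.529526, f(c) = -1.149750 < 0 → new bracket [6.529526, 9.700000]
step 3: c = 6.637387, f(c) = -0.330337 < 0 → new bracket [6.637387, 9.700000]
step 4: c = 6.668067, f(c) = -0.093018 < 0 → new bracket [6.668067, 9.700000]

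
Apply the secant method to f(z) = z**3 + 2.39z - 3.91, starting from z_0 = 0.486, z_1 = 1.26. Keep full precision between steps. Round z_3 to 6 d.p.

1.086272

f(z_0) = -2.633669, f(z_1) = 1.101776
z_2 = 1.260000 - (1.101776)·(1.260000 - 0.486000)/(1.101776 - (-2.633669)) = 1.031707; f(z_2) = -0.346050
z_3 = 1.031707 - (-0.346050)·(1.031707 - 1.260000)/(-0.346050 - (1.101776)) = 1.086272; f(z_3) = -0.032021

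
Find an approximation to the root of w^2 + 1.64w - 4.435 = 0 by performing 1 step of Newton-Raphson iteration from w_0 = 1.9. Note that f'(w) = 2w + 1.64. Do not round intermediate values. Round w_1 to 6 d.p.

1.478860

w_0 = 1.900000: f = 2.291000, f' = 5.440000 → w_1 = 1.900000 - (2.291000)/(5.440000) = 1.478860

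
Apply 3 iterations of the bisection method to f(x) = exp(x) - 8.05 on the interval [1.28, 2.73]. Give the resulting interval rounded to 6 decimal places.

f(1.280000) = -4.453360, f(2.730000) = 7.282887 (opposite signs)
step 1: m = 2.005000, f(m) = -0.623906 < 0 → root in [2.005000, 2.730000]
step 2: m = 2.367500, f(m) = 2.620682 > 0 → root in [2.005000, 2.367500]
step 3: m = 2.186250, f(m) = 0.851769 > 0 → root in [2.005000, 2.186250]

[2.005000, 2.186250]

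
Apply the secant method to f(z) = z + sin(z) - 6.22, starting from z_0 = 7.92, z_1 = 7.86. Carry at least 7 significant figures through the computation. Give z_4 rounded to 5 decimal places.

6.24521

Secant update: z_(k+1) = z_k − f(z_k)·(z_k − z_(k-1))/(f(z_k) − f(z_(k-1))).
f(z_0) = 2.697822, f(z_1) = 2.639982
z_2 = 7.860000 - (2.639982)·(7.860000 - 7.920000)/(2.639982 - (2.697822)) = 5.121415; f(z_2) = -2.016094
z_3 = 5.121415 - (-2.016094)·(5.121415 - 7.860000)/(-2.016094 - (2.639982)) = 6.307230; f(z_3) = 0.111272
z_4 = 6.307230 - (0.111272)·(6.307230 - 5.121415)/(0.111272 - (-2.016094)) = 6.245206; f(z_4) = -0.012765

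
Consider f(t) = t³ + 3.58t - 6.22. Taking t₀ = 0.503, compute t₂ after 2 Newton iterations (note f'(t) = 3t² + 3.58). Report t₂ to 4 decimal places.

1.2539

t_0 = 0.503000: f = -4.291996, f' = 4.339027 → t_1 = 0.503000 - (-4.291996)/(4.339027) = 1.492161
t_1 = 1.492161: f = 2.444300, f' = 10.259634 → t_2 = 1.492161 - (2.444300)/(10.259634) = 1.253917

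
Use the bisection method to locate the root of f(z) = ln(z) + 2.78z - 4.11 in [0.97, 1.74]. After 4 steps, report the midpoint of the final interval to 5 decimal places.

1.37906

f(0.970000) = -1.443859, f(1.740000) = 1.281085 (opposite signs)
step 1: m = 1.355000, f(m) = -0.039299 < 0 → root in [1.355000, 1.740000]
step 2: m = 1.547500, f(m) = 0.628691 > 0 → root in [1.355000, 1.547500]
step 3: m = 1.451250, f(m) = 0.296900 > 0 → root in [1.355000, 1.451250]
step 4: m = 1.403125, f(m) = 0.129389 > 0 → root in [1.355000, 1.403125]
Midpoint of [1.355000, 1.403125] = 1.379062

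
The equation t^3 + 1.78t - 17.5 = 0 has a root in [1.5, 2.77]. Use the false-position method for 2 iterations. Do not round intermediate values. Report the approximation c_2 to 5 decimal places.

f(1.500000) = -11.455000, f(2.770000) = 8.684533
step 1: c = 2.222353, f(c) = -2.568339 < 0 → new bracket [2.222353, 2.770000]
step 2: c = 2.347347, f(c) = -0.387750 < 0 → new bracket [2.347347, 2.770000]

2.34735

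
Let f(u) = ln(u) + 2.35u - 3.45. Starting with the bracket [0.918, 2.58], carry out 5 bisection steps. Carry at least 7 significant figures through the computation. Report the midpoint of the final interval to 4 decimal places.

f(0.918000) = -1.378258, f(2.580000) = 3.560789 (opposite signs)
step 1: m = 1.749000, f(m) = 1.219194 > 0 → root in [0.918000, 1.749000]
step 2: m = 1.333500, f(m) = -0.028468 < 0 → root in [1.333500, 1.749000]
step 3: m = 1.541250, f(m) = 0.604531 > 0 → root in [1.333500, 1.541250]
step 4: m = 1.437375, f(m) = 0.290650 > 0 → root in [1.333500, 1.437375]
step 5: m = 1.385438, f(m) = 0.131794 > 0 → root in [1.333500, 1.385438]
Midpoint of [1.333500, 1.385438] = 1.359469

1.3595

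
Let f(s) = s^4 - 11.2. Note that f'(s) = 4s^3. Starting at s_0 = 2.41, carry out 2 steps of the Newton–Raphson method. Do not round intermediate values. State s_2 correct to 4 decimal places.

1.8517

s_0 = 2.410000: f = 22.534026, f' = 55.990084 → s_1 = 2.410000 - (22.534026)/(55.990084) = 2.007535
s_1 = 2.007535: f = 5.042500, f' = 32.363065 → s_2 = 2.007535 - (5.042500)/(32.363065) = 1.851725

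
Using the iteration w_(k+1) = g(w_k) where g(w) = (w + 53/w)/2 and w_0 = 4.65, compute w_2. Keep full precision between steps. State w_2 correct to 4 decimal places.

7.3146

w_1 = g(4.650000) = 8.023925
w_2 = g(8.023925) = 7.314586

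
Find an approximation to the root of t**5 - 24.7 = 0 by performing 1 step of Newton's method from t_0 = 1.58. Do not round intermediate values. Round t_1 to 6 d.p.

Newton update: t ← t − f(t)/f'(t).
f'(t) = 5t**4
t_0 = 1.580000: f = -14.853420, f' = 31.160065 → t_1 = 1.580000 - (-14.853420)/(31.160065) = 2.056681

2.056681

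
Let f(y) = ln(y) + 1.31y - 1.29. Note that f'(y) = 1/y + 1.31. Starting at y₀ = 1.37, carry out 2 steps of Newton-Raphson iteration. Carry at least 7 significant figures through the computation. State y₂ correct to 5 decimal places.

Newton update: y ← y − f(y)/f'(y).
y_0 = 1.370000: f = 0.819511, f' = 2.039927 → y_1 = 1.370000 - (0.819511)/(2.039927) = 0.968265
y_1 = 0.968265: f = -0.053823, f' = 2.342775 → y_2 = 0.968265 - (-0.053823)/(2.342775) = 0.991239

0.99124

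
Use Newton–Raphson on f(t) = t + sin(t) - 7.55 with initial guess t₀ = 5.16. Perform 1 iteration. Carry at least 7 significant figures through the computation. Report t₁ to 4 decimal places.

7.4572

f'(t) = 1 + cos(t)
t_0 = 5.160000: f = -3.291484, f' = 1.432813 → t_1 = 5.160000 - (-3.291484)/(1.432813) = 7.457218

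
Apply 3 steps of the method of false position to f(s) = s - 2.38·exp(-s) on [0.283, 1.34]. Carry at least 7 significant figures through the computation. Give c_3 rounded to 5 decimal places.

f(0.283000) = -1.510377, f(1.340000) = 0.716807
step 1: c = 0.999810, f(c) = 0.124091 > 0 → new bracket [0.283000, 0.999810]
step 2: c = 0.945389, f(c) = 0.020691 > 0 → new bracket [0.283000, 0.945389]
step 3: c = 0.936437, f(c) = 0.003425 > 0 → new bracket [0.283000, 0.936437]

0.93644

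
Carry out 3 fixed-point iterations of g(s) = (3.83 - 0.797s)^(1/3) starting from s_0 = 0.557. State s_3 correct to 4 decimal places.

s_1 = g(0.557000) = 1.501638
s_2 = g(1.501638) = 1.380896
s_3 = g(1.380896) = 1.397517

1.3975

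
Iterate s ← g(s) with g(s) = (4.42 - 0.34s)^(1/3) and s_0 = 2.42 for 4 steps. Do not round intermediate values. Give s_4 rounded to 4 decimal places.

s_1 = g(2.420000) = 1.532221
s_2 = g(1.532221) = 1.573932
s_3 = g(1.573932) = 1.572022
s_4 = g(1.572022) = 1.572109

1.5721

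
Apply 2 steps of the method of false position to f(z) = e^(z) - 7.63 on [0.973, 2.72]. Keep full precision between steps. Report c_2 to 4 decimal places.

False-position update: c = (a·f(b) − b·f(a))/(f(b) − f(a)); replace the endpoint whose sign matches f(c).
f(0.973000) = -4.984130, f(2.720000) = 7.550322
step 1: c = 1.667667, f(c) = -2.330209 < 0 → new bracket [1.667667, 2.720000]
step 2: c = 1.915848, f(c) = -0.837304 < 0 → new bracket [1.915848, 2.720000]

1.9158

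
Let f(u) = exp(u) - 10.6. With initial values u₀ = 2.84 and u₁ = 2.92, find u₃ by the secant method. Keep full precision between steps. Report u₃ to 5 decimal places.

f(u_0) = 6.515766, f(u_1) = 7.941287
u_2 = 2.920000 - (7.941287)·(2.920000 - 2.840000)/(7.941287 - (6.515766)) = 2.474337; f(u_2) = 1.273827
u_3 = 2.474337 - (1.273827)·(2.474337 - 2.920000)/(1.273827 - (7.941287)) = 2.389192; f(u_3) = 0.304679

2.38919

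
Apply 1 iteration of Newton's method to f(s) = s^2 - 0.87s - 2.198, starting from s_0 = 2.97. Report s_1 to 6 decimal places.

2.173353

Newton update: s ← s − f(s)/f'(s).
f'(s) = 2s - 0.87
s_0 = 2.970000: f = 4.039000, f' = 5.070000 → s_1 = 2.970000 - (4.039000)/(5.070000) = 2.173353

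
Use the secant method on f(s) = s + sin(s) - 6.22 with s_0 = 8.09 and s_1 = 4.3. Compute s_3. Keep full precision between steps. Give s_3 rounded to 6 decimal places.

f(s_0) = 2.842277, f(s_1) = -2.836166
s_2 = 4.300000 - (-2.836166)·(4.300000 - 8.090000)/(-2.836166 - (2.842277)) = 6.192961; f(s_2) = -0.117142
s_3 = 6.192961 - (-0.117142)·(6.192961 - 4.300000)/(-0.117142 - (-2.836166)) = 6.274514; f(s_3) = 0.045842

6.274514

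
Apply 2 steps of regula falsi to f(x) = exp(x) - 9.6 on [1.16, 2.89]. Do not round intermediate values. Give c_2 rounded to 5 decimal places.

f(1.160000) = -6.410067, f(2.890000) = 8.393310
step 1: c = 1.909114, f(c) = -2.852892 < 0 → new bracket [1.909114, 2.890000]
step 2: c = 2.157941, f(c) = -0.946696 < 0 → new bracket [2.157941, 2.890000]

2.15794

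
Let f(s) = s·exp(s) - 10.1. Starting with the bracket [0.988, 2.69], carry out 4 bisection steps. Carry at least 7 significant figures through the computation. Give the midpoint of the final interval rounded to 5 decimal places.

1.78581

f(0.988000) = -7.446373, f(2.690000) = 29.528208 (opposite signs)
step 1: m = 1.839000, f(m) = 1.467760 > 0 → root in [0.988000, 1.839000]
step 2: m = 1.413500, f(m) = -4.290068 < 0 → root in [1.413500, 1.839000]
step 3: m = 1.626250, f(m) = -1.830891 < 0 → root in [1.626250, 1.839000]
step 4: m = 1.732625, f(m) = -0.301174 < 0 → root in [1.732625, 1.839000]
Midpoint of [1.732625, 1.839000] = 1.785813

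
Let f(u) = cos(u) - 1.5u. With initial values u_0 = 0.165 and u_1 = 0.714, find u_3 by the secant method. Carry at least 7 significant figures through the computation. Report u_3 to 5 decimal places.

0.56316

f(u_0) = 0.738918, f(u_1) = -0.315252
u_2 = 0.714000 - (-0.315252)·(0.714000 - 0.165000)/(-0.315252 - (0.738918)) = 0.549820; f(u_2) = 0.027888
u_3 = 0.549820 - (0.027888)·(0.549820 - 0.714000)/(0.027888 - (-0.315252)) = 0.563164; f(u_3) = 0.000825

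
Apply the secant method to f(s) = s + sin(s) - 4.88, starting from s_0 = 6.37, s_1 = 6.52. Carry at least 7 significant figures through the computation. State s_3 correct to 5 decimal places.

Secant update: s_(k+1) = s_k − f(s_k)·(s_k − s_(k-1))/(f(s_k) − f(s_(k-1))).
f(s_0) = 1.576706, f(s_1) = 1.874607
s_2 = 6.520000 - (1.874607)·(6.520000 - 6.370000)/(1.874607 - (1.576706)) = 5.576094; f(s_2) = 0.046470
s_3 = 5.576094 - (0.046470)·(5.576094 - 6.520000)/(0.046470 - (1.874607)) = 5.552101; f(s_3) = 0.004424

5.55210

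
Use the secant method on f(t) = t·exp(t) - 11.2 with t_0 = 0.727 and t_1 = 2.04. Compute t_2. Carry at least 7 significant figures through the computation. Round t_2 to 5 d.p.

Secant update: t_(k+1) = t_k − f(t_k)·(t_k − t_(k-1))/(f(t_k) − f(t_(k-1))).
f(t_0) = -9.695935, f(t_1) = 4.488843
t_2 = 2.040000 - (4.488843)·(2.040000 - 0.727000)/(4.488843 - (-9.695935)) = 1.624495; f(t_2) = -2.954303

1.62449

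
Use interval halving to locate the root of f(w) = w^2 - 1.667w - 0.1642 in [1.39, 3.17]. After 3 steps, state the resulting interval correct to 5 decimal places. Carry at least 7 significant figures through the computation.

[1.61250, 1.83500]

f(1.390000) = -0.549230, f(3.170000) = 4.600310 (opposite signs)
step 1: m = 2.280000, f(m) = 1.233440 > 0 → root in [1.390000, 2.280000]
step 2: m = 1.835000, f(m) = 0.144080 > 0 → root in [1.390000, 1.835000]
step 3: m = 1.612500, f(m) = -0.252081 < 0 → root in [1.612500, 1.835000]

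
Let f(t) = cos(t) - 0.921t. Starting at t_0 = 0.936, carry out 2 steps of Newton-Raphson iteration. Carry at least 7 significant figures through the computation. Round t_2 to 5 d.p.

0.77540

Newton update: t ← t − f(t)/f'(t).
f'(t) = -sin(t) - 0.921
t_0 = 0.936000: f = -0.269042, f' = -1.726192 → t_1 = 0.936000 - (-0.269042)/(-1.726192) = 0.780141
t_1 = 0.780141: f = -0.007696, f' = -1.624380 → t_2 = 0.780141 - (-0.007696)/(-1.624380) = 0.775404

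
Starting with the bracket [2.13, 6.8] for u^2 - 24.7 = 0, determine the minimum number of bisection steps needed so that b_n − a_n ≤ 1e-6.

Initial width b − a = 6.8 − 2.13 = 4.670000.
After n steps the width is (b−a)/2^n; need (b−a)/2^n ≤ 1e-6.
So n ≥ log₂(4.670000/1e-6) = log₂(4670000.0000) ≈ 22.1550.
Hence n = 23.

23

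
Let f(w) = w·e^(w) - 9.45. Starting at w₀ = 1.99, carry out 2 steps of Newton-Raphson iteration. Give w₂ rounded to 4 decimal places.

1.7112

Newton update: w ← w − f(w)/f'(w).
f'(w) = (w + 1)·e^(w)
w_0 = 1.990000: f = 5.107912, f' = 21.873446 → w_1 = 1.990000 - (5.107912)/(21.873446) = 1.756479
w_1 = 1.756479: f = 0.723538, f' = 15.965545 → w_2 = 1.756479 - (0.723538)/(15.965545) = 1.711160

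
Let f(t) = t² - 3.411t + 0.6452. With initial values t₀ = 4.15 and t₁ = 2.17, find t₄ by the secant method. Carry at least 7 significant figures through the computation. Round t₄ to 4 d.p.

3.1851

f(t_0) = 3.712050, f(t_1) = -2.047770
t_2 = 2.170000 - (-2.047770)·(2.170000 - 4.150000)/(-2.047770 - (3.712050)) = 2.873943; f(t_2) = -0.898271
t_3 = 2.873943 - (-0.898271)·(2.873943 - 2.170000)/(-0.898271 - (-2.047770)) = 3.424036; f(t_3) = 0.689837
t_4 = 3.424036 - (0.689837)·(3.424036 - 2.873943)/(0.689837 - (-0.898271)) = 3.185089; f(t_4) = -0.074348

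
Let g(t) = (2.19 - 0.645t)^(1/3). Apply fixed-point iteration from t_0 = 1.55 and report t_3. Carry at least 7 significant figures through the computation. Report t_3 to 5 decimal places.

1.13201

t_1 = g(1.550000) = 1.059773
t_2 = g(1.059773) = 1.146352
t_3 = g(1.146352) = 1.132008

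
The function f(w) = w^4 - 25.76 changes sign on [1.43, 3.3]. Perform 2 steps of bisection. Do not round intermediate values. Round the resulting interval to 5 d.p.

[1.89750, 2.36500]

f(1.430000) = -21.578384, f(3.300000) = 92.832100 (opposite signs)
step 1: m = 2.365000, f(m) = 5.524166 > 0 → root in [1.430000, 2.365000]
step 2: m = 1.897500, f(m) = -12.796355 < 0 → root in [1.897500, 2.365000]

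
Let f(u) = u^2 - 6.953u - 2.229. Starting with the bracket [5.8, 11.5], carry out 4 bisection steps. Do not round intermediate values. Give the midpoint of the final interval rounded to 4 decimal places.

f(5.800000) = -8.916400, f(11.500000) = 50.061500 (opposite signs)
step 1: m = 8.650000, f(m) = 12.450050 > 0 → root in [5.800000, 8.650000]
step 2: m = 7.225000, f(m) = -0.263800 < 0 → root in [7.225000, 8.650000]
step 3: m = 7.937500, f(m) = 5.585469 > 0 → root in [7.225000, 7.937500]
step 4: m = 7.581250, f(m) = 2.533920 > 0 → root in [7.225000, 7.581250]
Midpoint of [7.225000, 7.581250] = 7.403125

7.4031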